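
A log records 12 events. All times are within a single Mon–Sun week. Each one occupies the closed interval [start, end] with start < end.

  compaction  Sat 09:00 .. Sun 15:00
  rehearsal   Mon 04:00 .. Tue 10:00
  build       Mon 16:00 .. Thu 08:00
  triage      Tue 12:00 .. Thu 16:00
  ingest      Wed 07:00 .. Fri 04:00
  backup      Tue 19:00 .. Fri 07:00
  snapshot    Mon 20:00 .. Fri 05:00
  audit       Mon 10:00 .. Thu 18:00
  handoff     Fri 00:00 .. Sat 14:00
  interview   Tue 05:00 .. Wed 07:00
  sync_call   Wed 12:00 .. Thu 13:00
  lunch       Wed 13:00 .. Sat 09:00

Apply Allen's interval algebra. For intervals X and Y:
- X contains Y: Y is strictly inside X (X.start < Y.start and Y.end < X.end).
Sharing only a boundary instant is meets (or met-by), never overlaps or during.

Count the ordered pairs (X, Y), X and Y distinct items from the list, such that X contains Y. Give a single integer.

13

Checking all 132 ordered pairs for relation 'contains'; matching pairs in alphabetical order:
(audit, build): audit contains build ✓
(audit, interview): audit contains interview ✓
(audit, sync_call): audit contains sync_call ✓
(audit, triage): audit contains triage ✓
(backup, ingest): backup contains ingest ✓
(backup, sync_call): backup contains sync_call ✓
(build, interview): build contains interview ✓
(ingest, sync_call): ingest contains sync_call ✓
(snapshot, ingest): snapshot contains ingest ✓
(snapshot, interview): snapshot contains interview ✓
(snapshot, sync_call): snapshot contains sync_call ✓
(snapshot, triage): snapshot contains triage ✓
(triage, sync_call): triage contains sync_call ✓
Count: 13.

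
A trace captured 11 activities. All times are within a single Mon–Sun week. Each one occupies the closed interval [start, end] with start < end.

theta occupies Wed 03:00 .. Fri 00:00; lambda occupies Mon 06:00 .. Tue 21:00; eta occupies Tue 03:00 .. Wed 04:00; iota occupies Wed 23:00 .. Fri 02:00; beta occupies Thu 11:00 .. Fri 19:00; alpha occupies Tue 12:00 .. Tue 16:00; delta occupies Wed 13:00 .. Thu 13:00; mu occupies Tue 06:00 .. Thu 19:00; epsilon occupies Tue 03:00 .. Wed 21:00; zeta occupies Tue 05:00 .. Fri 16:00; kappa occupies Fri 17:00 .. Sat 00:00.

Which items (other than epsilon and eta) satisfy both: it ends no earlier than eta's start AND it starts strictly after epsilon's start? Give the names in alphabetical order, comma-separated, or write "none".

alpha, beta, delta, iota, kappa, mu, theta, zeta

Conditions: its end is no earlier than eta's start (X.end >= Tue 03:00) AND its start is strictly after epsilon's start (X.start > Tue 03:00).
alpha: end Tue 16:00 >= Tue 03:00? ✓; start Tue 12:00 > Tue 03:00? ✓ → yes.
beta: end Fri 19:00 >= Tue 03:00? ✓; start Thu 11:00 > Tue 03:00? ✓ → yes.
delta: end Thu 13:00 >= Tue 03:00? ✓; start Wed 13:00 > Tue 03:00? ✓ → yes.
iota: end Fri 02:00 >= Tue 03:00? ✓; start Wed 23:00 > Tue 03:00? ✓ → yes.
kappa: end Sat 00:00 >= Tue 03:00? ✓; start Fri 17:00 > Tue 03:00? ✓ → yes.
lambda: end Tue 21:00 >= Tue 03:00? ✓; start Mon 06:00 > Tue 03:00? ✗ → no.
mu: end Thu 19:00 >= Tue 03:00? ✓; start Tue 06:00 > Tue 03:00? ✓ → yes.
theta: end Fri 00:00 >= Tue 03:00? ✓; start Wed 03:00 > Tue 03:00? ✓ → yes.
zeta: end Fri 16:00 >= Tue 03:00? ✓; start Tue 05:00 > Tue 03:00? ✓ → yes.
Result: alpha, beta, delta, iota, kappa, mu, theta, zeta.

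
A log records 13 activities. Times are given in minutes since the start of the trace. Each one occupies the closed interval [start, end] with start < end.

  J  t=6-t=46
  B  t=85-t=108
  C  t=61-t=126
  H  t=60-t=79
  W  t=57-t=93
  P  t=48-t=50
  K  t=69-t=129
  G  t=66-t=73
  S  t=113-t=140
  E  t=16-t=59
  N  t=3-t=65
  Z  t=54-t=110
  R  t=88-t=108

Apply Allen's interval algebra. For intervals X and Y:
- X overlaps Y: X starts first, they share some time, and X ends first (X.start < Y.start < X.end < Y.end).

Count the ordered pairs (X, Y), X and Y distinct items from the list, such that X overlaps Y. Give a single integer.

19

Checking all 156 ordered pairs for relation 'overlaps'; matching pairs in alphabetical order:
(C, K): C overlaps K ✓
(C, S): C overlaps S ✓
(E, W): E overlaps W ✓
(E, Z): E overlaps Z ✓
(G, K): G overlaps K ✓
(H, C): H overlaps C ✓
(H, K): H overlaps K ✓
(J, E): J overlaps E ✓
(K, S): K overlaps S ✓
(N, C): N overlaps C ✓
(N, H): N overlaps H ✓
(N, W): N overlaps W ✓
(N, Z): N overlaps Z ✓
(W, B): W overlaps B ✓
(W, C): W overlaps C ✓
(W, K): W overlaps K ✓
(W, R): W overlaps R ✓
(Z, C): Z overlaps C ✓
(Z, K): Z overlaps K ✓
Count: 19.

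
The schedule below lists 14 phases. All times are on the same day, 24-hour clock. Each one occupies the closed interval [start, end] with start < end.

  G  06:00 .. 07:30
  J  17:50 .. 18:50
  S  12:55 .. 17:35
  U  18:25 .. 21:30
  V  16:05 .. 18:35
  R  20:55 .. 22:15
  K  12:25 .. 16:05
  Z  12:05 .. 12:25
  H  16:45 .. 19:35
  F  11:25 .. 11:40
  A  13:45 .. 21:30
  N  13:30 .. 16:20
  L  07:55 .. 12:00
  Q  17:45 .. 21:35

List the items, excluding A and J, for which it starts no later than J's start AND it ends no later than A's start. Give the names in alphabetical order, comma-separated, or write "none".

Conditions: its start is no later than J's start (X.start <= 17:50) AND its end is no later than A's start (X.end <= 13:45).
F: start 11:25 <= 17:50? ✓; end 11:40 <= 13:45? ✓ → yes.
G: start 06:00 <= 17:50? ✓; end 07:30 <= 13:45? ✓ → yes.
H: start 16:45 <= 17:50? ✓; end 19:35 <= 13:45? ✗ → no.
K: start 12:25 <= 17:50? ✓; end 16:05 <= 13:45? ✗ → no.
L: start 07:55 <= 17:50? ✓; end 12:00 <= 13:45? ✓ → yes.
N: start 13:30 <= 17:50? ✓; end 16:20 <= 13:45? ✗ → no.
Q: start 17:45 <= 17:50? ✓; end 21:35 <= 13:45? ✗ → no.
R: start 20:55 <= 17:50? ✗; end 22:15 <= 13:45? ✗ → no.
S: start 12:55 <= 17:50? ✓; end 17:35 <= 13:45? ✗ → no.
U: start 18:25 <= 17:50? ✗; end 21:30 <= 13:45? ✗ → no.
V: start 16:05 <= 17:50? ✓; end 18:35 <= 13:45? ✗ → no.
Z: start 12:05 <= 17:50? ✓; end 12:25 <= 13:45? ✓ → yes.
Result: F, G, L, Z.

F, G, L, Z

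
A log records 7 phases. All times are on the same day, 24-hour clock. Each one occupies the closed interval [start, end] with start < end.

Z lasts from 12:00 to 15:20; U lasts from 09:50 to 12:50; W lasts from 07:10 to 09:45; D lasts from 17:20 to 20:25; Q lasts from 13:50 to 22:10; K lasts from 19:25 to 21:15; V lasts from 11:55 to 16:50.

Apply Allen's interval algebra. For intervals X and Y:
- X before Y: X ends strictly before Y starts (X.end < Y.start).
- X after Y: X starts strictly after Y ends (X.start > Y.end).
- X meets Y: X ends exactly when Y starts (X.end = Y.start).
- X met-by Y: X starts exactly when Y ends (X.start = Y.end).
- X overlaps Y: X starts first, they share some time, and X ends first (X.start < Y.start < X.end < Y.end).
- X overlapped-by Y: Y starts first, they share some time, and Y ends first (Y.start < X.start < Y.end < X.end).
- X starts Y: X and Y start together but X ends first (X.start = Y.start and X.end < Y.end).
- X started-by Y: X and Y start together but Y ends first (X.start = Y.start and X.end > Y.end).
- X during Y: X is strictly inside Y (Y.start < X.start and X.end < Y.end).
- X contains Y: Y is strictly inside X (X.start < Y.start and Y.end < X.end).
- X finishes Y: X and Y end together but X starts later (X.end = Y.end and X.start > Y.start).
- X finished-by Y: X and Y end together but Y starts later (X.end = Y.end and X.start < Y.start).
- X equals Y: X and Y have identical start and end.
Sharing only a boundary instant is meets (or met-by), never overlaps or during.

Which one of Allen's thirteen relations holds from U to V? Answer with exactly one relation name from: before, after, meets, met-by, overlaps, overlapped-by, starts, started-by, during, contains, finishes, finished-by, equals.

U = [09:50, 12:50]; V = [11:55, 16:50].
Compare endpoints: U.start < V.start, U.start < V.end, U.end > V.start, U.end < V.end.
That pattern is 'overlaps'.

overlaps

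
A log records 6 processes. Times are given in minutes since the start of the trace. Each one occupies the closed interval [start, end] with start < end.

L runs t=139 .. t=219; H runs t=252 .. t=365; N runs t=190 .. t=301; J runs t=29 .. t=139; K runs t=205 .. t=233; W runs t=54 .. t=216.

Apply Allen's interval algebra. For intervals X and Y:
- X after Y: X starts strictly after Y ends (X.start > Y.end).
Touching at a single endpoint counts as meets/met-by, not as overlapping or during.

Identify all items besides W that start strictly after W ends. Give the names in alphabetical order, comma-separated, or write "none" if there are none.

Target W = [t=54, t=216].
H [t=252, t=365] → after → yes.
J [t=29, t=139] → overlaps → no.
K [t=205, t=233] → overlapped-by → no.
L [t=139, t=219] → overlapped-by → no.
N [t=190, t=301] → overlapped-by → no.
Result: H.

H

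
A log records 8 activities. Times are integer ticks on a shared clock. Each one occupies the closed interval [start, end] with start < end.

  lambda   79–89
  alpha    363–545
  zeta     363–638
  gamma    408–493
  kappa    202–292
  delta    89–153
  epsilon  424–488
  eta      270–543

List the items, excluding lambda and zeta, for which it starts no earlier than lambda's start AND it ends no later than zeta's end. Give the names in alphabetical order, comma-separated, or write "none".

Conditions: its start is no earlier than lambda's start (X.start >= 79) AND its end is no later than zeta's end (X.end <= 638).
alpha: start 363 >= 79? ✓; end 545 <= 638? ✓ → yes.
delta: start 89 >= 79? ✓; end 153 <= 638? ✓ → yes.
epsilon: start 424 >= 79? ✓; end 488 <= 638? ✓ → yes.
eta: start 270 >= 79? ✓; end 543 <= 638? ✓ → yes.
gamma: start 408 >= 79? ✓; end 493 <= 638? ✓ → yes.
kappa: start 202 >= 79? ✓; end 292 <= 638? ✓ → yes.
Result: alpha, delta, epsilon, eta, gamma, kappa.

alpha, delta, epsilon, eta, gamma, kappa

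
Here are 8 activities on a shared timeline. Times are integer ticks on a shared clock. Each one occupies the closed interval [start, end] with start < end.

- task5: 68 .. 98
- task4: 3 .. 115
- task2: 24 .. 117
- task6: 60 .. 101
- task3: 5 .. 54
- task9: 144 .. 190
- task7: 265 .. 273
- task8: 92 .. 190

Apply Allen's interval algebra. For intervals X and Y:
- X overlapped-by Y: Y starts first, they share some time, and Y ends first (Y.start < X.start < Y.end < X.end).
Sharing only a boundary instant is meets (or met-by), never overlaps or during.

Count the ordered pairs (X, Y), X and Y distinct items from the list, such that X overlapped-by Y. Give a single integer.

6

Checking all 56 ordered pairs for relation 'overlapped-by'; matching pairs in alphabetical order:
(task2, task3): task2 overlapped-by task3 ✓
(task2, task4): task2 overlapped-by task4 ✓
(task8, task2): task8 overlapped-by task2 ✓
(task8, task4): task8 overlapped-by task4 ✓
(task8, task5): task8 overlapped-by task5 ✓
(task8, task6): task8 overlapped-by task6 ✓
Count: 6.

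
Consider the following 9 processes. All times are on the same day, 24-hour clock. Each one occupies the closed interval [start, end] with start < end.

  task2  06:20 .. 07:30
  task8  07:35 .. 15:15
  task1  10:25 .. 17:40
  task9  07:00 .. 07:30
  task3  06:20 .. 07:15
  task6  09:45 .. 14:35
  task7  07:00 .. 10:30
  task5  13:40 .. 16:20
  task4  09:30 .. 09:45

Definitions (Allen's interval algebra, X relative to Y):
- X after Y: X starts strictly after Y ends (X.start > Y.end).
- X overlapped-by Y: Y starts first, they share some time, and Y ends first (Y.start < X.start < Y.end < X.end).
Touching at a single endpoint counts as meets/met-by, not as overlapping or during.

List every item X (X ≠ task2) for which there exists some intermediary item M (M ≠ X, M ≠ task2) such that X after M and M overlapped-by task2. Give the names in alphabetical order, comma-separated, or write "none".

task5

Target task2 = [06:20, 07:30].
Intermediaries M with M overlapped-by task2: task7.
Via task7 — items with X after task7: task5.
Union: task5.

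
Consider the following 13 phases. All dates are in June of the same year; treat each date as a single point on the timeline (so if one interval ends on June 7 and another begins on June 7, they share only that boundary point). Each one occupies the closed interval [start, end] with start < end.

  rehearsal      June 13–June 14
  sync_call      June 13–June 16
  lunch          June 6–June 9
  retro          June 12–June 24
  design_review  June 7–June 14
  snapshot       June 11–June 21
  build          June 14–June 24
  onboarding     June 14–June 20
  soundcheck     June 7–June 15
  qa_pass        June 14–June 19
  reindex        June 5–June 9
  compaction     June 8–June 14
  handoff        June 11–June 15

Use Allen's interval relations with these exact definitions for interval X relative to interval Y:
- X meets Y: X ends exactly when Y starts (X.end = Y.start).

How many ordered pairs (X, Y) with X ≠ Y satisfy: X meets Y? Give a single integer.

9

Checking all 156 ordered pairs for relation 'meets'; matching pairs in alphabetical order:
(compaction, build): compaction meets build ✓
(compaction, onboarding): compaction meets onboarding ✓
(compaction, qa_pass): compaction meets qa_pass ✓
(design_review, build): design_review meets build ✓
(design_review, onboarding): design_review meets onboarding ✓
(design_review, qa_pass): design_review meets qa_pass ✓
(rehearsal, build): rehearsal meets build ✓
(rehearsal, onboarding): rehearsal meets onboarding ✓
(rehearsal, qa_pass): rehearsal meets qa_pass ✓
Count: 9.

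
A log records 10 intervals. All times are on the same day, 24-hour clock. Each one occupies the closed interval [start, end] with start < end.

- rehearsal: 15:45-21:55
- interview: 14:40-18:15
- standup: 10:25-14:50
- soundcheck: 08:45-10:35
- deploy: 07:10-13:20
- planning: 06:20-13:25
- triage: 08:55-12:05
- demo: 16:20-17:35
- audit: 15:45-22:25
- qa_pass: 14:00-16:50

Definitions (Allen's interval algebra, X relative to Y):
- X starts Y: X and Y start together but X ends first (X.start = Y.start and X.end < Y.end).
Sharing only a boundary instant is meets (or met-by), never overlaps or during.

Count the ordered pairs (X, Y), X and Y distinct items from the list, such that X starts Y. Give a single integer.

1

Checking all 90 ordered pairs for relation 'starts'; matching pairs in alphabetical order:
(rehearsal, audit): rehearsal starts audit ✓
Count: 1.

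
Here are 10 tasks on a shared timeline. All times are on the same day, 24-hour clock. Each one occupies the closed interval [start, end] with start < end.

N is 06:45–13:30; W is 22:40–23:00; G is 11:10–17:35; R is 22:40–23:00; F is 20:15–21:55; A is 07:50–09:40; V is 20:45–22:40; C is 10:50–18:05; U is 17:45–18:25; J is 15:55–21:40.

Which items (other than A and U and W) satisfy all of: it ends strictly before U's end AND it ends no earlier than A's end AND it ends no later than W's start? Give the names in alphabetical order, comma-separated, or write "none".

C, G, N

Conditions: its end is strictly before U's end (X.end < 18:25) AND its end is no earlier than A's end (X.end >= 09:40) AND its end is no later than W's start (X.end <= 22:40).
C: end 18:05 < 18:25? ✓; end 18:05 >= 09:40? ✓; end 18:05 <= 22:40? ✓ → yes.
F: end 21:55 < 18:25? ✗; end 21:55 >= 09:40? ✓; end 21:55 <= 22:40? ✓ → no.
G: end 17:35 < 18:25? ✓; end 17:35 >= 09:40? ✓; end 17:35 <= 22:40? ✓ → yes.
J: end 21:40 < 18:25? ✗; end 21:40 >= 09:40? ✓; end 21:40 <= 22:40? ✓ → no.
N: end 13:30 < 18:25? ✓; end 13:30 >= 09:40? ✓; end 13:30 <= 22:40? ✓ → yes.
R: end 23:00 < 18:25? ✗; end 23:00 >= 09:40? ✓; end 23:00 <= 22:40? ✗ → no.
V: end 22:40 < 18:25? ✗; end 22:40 >= 09:40? ✓; end 22:40 <= 22:40? ✓ → no.
Result: C, G, N.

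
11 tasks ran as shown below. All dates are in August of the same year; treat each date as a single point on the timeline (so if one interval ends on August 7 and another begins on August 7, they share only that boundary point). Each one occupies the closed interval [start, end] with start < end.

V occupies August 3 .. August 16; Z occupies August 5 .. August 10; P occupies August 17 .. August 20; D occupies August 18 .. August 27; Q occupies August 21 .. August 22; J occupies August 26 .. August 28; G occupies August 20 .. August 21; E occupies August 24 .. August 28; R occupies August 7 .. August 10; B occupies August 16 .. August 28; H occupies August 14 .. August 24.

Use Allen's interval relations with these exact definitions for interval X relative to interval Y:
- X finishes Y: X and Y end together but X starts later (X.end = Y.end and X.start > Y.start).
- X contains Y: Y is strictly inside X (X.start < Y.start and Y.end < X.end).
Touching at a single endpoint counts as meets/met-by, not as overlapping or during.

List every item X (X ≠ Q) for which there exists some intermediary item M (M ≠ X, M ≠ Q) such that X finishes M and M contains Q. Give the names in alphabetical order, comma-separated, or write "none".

Target Q = [August 21, August 22].
Intermediaries M with M contains Q: B, D, H.
Via B — items with X finishes B: E, J.
Via D — items with X finishes D: none.
Via H — items with X finishes H: none.
Union: E, J.

E, J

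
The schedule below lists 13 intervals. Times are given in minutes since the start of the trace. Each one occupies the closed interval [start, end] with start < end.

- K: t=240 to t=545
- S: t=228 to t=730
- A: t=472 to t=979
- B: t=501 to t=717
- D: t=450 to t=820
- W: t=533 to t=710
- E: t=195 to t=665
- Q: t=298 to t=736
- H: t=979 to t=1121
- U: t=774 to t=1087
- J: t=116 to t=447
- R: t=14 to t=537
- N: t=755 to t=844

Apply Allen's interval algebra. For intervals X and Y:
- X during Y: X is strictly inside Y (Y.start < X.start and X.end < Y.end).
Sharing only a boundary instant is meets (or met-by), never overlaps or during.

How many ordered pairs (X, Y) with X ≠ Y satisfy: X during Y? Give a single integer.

13

Checking all 156 ordered pairs for relation 'during'; matching pairs in alphabetical order:
(B, A): B during A ✓
(B, D): B during D ✓
(B, Q): B during Q ✓
(B, S): B during S ✓
(J, R): J during R ✓
(K, E): K during E ✓
(K, S): K during S ✓
(N, A): N during A ✓
(W, A): W during A ✓
(W, B): W during B ✓
(W, D): W during D ✓
(W, Q): W during Q ✓
(W, S): W during S ✓
Count: 13.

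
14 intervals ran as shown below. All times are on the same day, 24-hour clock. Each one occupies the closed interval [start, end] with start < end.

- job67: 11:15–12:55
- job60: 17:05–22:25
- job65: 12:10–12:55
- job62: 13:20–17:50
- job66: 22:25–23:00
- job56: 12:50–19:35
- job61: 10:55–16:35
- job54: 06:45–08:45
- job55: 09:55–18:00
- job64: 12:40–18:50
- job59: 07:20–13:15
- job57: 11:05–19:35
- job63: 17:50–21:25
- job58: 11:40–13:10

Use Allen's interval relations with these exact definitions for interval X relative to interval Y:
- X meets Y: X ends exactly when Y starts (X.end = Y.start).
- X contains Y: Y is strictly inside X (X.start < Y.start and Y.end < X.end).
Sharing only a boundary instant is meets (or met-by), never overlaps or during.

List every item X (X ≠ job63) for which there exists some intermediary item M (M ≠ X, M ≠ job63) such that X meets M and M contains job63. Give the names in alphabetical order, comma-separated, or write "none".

none

Target job63 = [17:50, 21:25].
Intermediaries M with M contains job63: job60.
Via job60 — items with X meets job60: none.
Union: none.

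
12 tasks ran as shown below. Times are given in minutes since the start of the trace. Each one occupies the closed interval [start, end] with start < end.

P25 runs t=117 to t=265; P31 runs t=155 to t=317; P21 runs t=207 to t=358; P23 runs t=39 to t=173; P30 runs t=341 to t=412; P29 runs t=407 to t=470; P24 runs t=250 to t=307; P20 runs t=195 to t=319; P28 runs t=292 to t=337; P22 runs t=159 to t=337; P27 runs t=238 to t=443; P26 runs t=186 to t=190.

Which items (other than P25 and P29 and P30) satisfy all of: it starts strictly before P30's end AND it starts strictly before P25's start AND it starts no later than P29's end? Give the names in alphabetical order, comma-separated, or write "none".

Conditions: its start is strictly before P30's end (X.start < t=412) AND its start is strictly before P25's start (X.start < t=117) AND its start is no later than P29's end (X.start <= t=470).
P20: start t=195 < t=412? ✓; start t=195 < t=117? ✗; start t=195 <= t=470? ✓ → no.
P21: start t=207 < t=412? ✓; start t=207 < t=117? ✗; start t=207 <= t=470? ✓ → no.
P22: start t=159 < t=412? ✓; start t=159 < t=117? ✗; start t=159 <= t=470? ✓ → no.
P23: start t=39 < t=412? ✓; start t=39 < t=117? ✓; start t=39 <= t=470? ✓ → yes.
P24: start t=250 < t=412? ✓; start t=250 < t=117? ✗; start t=250 <= t=470? ✓ → no.
P26: start t=186 < t=412? ✓; start t=186 < t=117? ✗; start t=186 <= t=470? ✓ → no.
P27: start t=238 < t=412? ✓; start t=238 < t=117? ✗; start t=238 <= t=470? ✓ → no.
P28: start t=292 < t=412? ✓; start t=292 < t=117? ✗; start t=292 <= t=470? ✓ → no.
P31: start t=155 < t=412? ✓; start t=155 < t=117? ✗; start t=155 <= t=470? ✓ → no.
Result: P23.

P23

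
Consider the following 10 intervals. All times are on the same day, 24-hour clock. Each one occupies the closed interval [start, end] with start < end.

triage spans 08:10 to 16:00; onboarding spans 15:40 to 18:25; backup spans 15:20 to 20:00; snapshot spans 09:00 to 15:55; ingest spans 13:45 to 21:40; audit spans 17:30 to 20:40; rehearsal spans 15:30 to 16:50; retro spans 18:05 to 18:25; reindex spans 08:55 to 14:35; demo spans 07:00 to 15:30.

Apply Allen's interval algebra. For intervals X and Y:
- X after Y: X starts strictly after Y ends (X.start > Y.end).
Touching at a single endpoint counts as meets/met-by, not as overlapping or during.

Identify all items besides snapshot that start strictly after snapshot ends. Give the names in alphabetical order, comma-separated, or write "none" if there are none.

audit, retro

Target snapshot = [09:00, 15:55].
audit [17:30, 20:40] → after → yes.
backup [15:20, 20:00] → overlapped-by → no.
demo [07:00, 15:30] → overlaps → no.
ingest [13:45, 21:40] → overlapped-by → no.
onboarding [15:40, 18:25] → overlapped-by → no.
rehearsal [15:30, 16:50] → overlapped-by → no.
reindex [08:55, 14:35] → overlaps → no.
retro [18:05, 18:25] → after → yes.
triage [08:10, 16:00] → contains → no.
Result: audit, retro.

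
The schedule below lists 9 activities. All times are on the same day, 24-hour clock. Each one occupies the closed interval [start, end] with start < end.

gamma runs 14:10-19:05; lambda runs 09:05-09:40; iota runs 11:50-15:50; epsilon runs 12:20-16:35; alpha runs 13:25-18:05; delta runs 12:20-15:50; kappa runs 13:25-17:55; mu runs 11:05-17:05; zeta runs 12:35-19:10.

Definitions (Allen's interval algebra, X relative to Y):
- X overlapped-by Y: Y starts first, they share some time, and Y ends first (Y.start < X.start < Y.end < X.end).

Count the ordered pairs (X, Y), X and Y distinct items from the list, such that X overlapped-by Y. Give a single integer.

Checking all 72 ordered pairs for relation 'overlapped-by'; matching pairs in alphabetical order:
(alpha, delta): alpha overlapped-by delta ✓
(alpha, epsilon): alpha overlapped-by epsilon ✓
(alpha, iota): alpha overlapped-by iota ✓
(alpha, mu): alpha overlapped-by mu ✓
(epsilon, iota): epsilon overlapped-by iota ✓
(gamma, alpha): gamma overlapped-by alpha ✓
(gamma, delta): gamma overlapped-by delta ✓
(gamma, epsilon): gamma overlapped-by epsilon ✓
(gamma, iota): gamma overlapped-by iota ✓
(gamma, kappa): gamma overlapped-by kappa ✓
(gamma, mu): gamma overlapped-by mu ✓
(kappa, delta): kappa overlapped-by delta ✓
(kappa, epsilon): kappa overlapped-by epsilon ✓
(kappa, iota): kappa overlapped-by iota ✓
(kappa, mu): kappa overlapped-by mu ✓
(zeta, delta): zeta overlapped-by delta ✓
(zeta, epsilon): zeta overlapped-by epsilon ✓
(zeta, iota): zeta overlapped-by iota ✓
(zeta, mu): zeta overlapped-by mu ✓
Count: 19.

19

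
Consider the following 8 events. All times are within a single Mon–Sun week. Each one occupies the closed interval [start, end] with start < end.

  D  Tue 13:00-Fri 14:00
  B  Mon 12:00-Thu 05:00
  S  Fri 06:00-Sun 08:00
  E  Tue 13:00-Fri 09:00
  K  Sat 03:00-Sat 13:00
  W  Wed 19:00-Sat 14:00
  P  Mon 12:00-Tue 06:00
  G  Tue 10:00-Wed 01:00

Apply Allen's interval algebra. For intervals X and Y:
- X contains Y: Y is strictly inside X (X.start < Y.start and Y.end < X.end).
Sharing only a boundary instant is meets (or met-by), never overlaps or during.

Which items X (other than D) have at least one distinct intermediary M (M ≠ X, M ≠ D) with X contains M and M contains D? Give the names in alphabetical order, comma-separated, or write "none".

none

Target D = [Tue 13:00, Fri 14:00].
Intermediaries M with M contains D: none.
Union: none.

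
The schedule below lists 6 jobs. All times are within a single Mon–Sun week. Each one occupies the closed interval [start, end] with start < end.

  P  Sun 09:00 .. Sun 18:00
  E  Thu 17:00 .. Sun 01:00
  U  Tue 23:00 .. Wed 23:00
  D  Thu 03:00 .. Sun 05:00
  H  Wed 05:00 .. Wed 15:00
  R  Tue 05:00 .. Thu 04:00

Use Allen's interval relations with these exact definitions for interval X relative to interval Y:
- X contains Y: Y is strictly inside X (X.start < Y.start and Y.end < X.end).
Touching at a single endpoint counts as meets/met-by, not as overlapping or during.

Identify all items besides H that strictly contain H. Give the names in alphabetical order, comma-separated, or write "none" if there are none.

Target H = [Wed 05:00, Wed 15:00].
D [Thu 03:00, Sun 05:00] → after → no.
E [Thu 17:00, Sun 01:00] → after → no.
P [Sun 09:00, Sun 18:00] → after → no.
R [Tue 05:00, Thu 04:00] → contains → yes.
U [Tue 23:00, Wed 23:00] → contains → yes.
Result: R, U.

R, U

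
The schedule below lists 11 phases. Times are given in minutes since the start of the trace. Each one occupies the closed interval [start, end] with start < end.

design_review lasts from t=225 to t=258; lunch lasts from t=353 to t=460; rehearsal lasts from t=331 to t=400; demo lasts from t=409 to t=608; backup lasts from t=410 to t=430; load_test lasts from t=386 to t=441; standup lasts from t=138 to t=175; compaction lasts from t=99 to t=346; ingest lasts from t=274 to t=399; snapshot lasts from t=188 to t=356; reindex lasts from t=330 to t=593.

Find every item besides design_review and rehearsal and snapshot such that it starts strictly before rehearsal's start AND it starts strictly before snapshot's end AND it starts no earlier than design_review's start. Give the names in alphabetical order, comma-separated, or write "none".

ingest, reindex

Conditions: its start is strictly before rehearsal's start (X.start < t=331) AND its start is strictly before snapshot's end (X.start < t=356) AND its start is no earlier than design_review's start (X.start >= t=225).
backup: start t=410 < t=331? ✗; start t=410 < t=356? ✗; start t=410 >= t=225? ✓ → no.
compaction: start t=99 < t=331? ✓; start t=99 < t=356? ✓; start t=99 >= t=225? ✗ → no.
demo: start t=409 < t=331? ✗; start t=409 < t=356? ✗; start t=409 >= t=225? ✓ → no.
ingest: start t=274 < t=331? ✓; start t=274 < t=356? ✓; start t=274 >= t=225? ✓ → yes.
load_test: start t=386 < t=331? ✗; start t=386 < t=356? ✗; start t=386 >= t=225? ✓ → no.
lunch: start t=353 < t=331? ✗; start t=353 < t=356? ✓; start t=353 >= t=225? ✓ → no.
reindex: start t=330 < t=331? ✓; start t=330 < t=356? ✓; start t=330 >= t=225? ✓ → yes.
standup: start t=138 < t=331? ✓; start t=138 < t=356? ✓; start t=138 >= t=225? ✗ → no.
Result: ingest, reindex.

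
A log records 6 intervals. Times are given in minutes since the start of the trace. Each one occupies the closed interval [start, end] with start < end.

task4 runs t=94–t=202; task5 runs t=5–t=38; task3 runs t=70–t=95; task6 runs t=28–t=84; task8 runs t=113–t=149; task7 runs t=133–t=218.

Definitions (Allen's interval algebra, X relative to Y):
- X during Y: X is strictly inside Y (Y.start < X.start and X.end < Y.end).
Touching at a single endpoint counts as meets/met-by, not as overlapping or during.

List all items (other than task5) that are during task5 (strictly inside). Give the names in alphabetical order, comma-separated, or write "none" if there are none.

none

Target task5 = [t=5, t=38].
task3 [t=70, t=95] → after → no.
task4 [t=94, t=202] → after → no.
task6 [t=28, t=84] → overlapped-by → no.
task7 [t=133, t=218] → after → no.
task8 [t=113, t=149] → after → no.
Result: none.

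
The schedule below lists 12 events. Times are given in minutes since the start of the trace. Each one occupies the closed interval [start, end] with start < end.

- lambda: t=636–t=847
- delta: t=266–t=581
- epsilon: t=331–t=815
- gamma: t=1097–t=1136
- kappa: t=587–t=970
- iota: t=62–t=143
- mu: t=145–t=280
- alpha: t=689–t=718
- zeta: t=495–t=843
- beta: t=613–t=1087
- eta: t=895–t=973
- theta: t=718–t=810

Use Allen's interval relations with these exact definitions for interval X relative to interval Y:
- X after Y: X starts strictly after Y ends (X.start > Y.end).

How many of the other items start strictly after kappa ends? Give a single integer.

Target kappa = [t=587, t=970].
alpha [t=689, t=718] → during → no.
beta [t=613, t=1087] → overlapped-by → no.
delta [t=266, t=581] → before → no.
epsilon [t=331, t=815] → overlaps → no.
eta [t=895, t=973] → overlapped-by → no.
gamma [t=1097, t=1136] → after → counts.
iota [t=62, t=143] → before → no.
lambda [t=636, t=847] → during → no.
mu [t=145, t=280] → before → no.
theta [t=718, t=810] → during → no.
zeta [t=495, t=843] → overlaps → no.
Total: 1.

1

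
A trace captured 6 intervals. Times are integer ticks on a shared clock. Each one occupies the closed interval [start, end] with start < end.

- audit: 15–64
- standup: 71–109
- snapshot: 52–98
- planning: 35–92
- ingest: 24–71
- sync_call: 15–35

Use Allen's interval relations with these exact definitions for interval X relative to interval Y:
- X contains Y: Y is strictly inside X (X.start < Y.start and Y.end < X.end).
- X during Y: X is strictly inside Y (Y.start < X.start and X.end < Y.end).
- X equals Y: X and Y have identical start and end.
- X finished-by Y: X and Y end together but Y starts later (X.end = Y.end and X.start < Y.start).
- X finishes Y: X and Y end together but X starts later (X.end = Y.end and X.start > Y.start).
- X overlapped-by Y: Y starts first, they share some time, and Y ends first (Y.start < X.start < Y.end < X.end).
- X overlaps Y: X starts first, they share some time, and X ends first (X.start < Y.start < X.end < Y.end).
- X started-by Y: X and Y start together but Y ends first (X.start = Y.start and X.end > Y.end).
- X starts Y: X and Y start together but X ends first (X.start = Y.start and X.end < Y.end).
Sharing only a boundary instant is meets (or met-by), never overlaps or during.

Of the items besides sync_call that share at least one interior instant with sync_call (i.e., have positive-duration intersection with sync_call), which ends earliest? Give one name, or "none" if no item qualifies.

Target sync_call = [15, 35].
audit [15, 64] → started-by → candidate.
ingest [24, 71] → overlapped-by → candidate.
planning [35, 92] → met-by → excluded.
snapshot [52, 98] → after → excluded.
standup [71, 109] → after → excluded.
Among candidates, earliest end is 64 → audit.

audit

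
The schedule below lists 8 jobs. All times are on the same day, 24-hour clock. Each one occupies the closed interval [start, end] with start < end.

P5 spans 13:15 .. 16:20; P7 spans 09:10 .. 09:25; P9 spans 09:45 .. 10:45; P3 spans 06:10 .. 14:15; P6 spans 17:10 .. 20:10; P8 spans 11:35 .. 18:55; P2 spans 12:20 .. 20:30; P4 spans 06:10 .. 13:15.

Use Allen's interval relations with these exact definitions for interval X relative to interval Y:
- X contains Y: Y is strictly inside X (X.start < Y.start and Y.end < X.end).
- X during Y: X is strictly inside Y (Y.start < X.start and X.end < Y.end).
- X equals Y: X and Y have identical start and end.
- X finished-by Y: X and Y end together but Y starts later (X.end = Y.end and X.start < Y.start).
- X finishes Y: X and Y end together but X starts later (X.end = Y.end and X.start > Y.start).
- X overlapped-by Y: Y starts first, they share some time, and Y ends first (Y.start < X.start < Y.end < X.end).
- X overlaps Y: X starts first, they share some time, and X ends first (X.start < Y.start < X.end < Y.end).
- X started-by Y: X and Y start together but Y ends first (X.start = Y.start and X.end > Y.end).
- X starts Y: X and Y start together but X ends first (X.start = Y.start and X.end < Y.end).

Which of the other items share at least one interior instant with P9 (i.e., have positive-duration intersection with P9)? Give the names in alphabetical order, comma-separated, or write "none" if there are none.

P3, P4

Target P9 = [09:45, 10:45].
P2 [12:20, 20:30] → after → no.
P3 [06:10, 14:15] → contains → yes.
P4 [06:10, 13:15] → contains → yes.
P5 [13:15, 16:20] → after → no.
P6 [17:10, 20:10] → after → no.
P7 [09:10, 09:25] → before → no.
P8 [11:35, 18:55] → after → no.
Result: P3, P4.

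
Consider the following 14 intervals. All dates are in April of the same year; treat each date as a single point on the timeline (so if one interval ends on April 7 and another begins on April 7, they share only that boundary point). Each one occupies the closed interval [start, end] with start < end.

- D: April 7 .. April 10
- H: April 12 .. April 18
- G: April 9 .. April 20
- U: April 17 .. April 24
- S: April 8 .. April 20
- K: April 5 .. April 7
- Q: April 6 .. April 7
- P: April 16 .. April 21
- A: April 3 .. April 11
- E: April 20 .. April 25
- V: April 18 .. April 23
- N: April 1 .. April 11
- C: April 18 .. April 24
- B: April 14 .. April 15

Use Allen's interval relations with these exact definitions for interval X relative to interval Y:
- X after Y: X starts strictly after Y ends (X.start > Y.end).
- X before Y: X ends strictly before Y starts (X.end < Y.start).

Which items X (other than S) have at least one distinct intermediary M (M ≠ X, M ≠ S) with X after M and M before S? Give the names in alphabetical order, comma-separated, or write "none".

B, C, E, G, H, P, U, V

Target S = [April 8, April 20].
Intermediaries M with M before S: K, Q.
Via K — items with X after K: B, C, E, G, H, P, U, V.
Via Q — items with X after Q: B, C, E, G, H, P, U, V.
Union: B, C, E, G, H, P, U, V.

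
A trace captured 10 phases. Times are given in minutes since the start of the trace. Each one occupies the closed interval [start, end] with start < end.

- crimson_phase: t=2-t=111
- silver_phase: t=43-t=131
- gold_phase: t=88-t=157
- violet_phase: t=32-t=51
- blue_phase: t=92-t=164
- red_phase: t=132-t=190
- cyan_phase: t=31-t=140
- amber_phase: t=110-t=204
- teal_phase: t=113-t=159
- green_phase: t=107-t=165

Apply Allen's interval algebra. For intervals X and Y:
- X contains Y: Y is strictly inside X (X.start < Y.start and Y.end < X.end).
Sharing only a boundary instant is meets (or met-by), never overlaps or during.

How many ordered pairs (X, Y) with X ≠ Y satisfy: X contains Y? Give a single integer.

7

Checking all 90 ordered pairs for relation 'contains'; matching pairs in alphabetical order:
(amber_phase, red_phase): amber_phase contains red_phase ✓
(amber_phase, teal_phase): amber_phase contains teal_phase ✓
(blue_phase, teal_phase): blue_phase contains teal_phase ✓
(crimson_phase, violet_phase): crimson_phase contains violet_phase ✓
(cyan_phase, silver_phase): cyan_phase contains silver_phase ✓
(cyan_phase, violet_phase): cyan_phase contains violet_phase ✓
(green_phase, teal_phase): green_phase contains teal_phase ✓
Count: 7.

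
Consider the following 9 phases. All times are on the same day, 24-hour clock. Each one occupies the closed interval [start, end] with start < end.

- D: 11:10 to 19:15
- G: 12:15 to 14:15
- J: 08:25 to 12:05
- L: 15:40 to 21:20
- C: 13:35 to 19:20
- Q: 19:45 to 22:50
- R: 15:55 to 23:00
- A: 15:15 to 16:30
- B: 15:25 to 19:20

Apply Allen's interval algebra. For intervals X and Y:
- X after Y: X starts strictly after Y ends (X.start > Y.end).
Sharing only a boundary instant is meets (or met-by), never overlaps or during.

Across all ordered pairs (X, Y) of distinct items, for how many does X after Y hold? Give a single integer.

Checking all 72 ordered pairs for relation 'after'; matching pairs in alphabetical order:
(A, G): A after G ✓
(A, J): A after J ✓
(B, G): B after G ✓
(B, J): B after J ✓
(C, J): C after J ✓
(G, J): G after J ✓
(L, G): L after G ✓
(L, J): L after J ✓
(Q, A): Q after A ✓
(Q, B): Q after B ✓
(Q, C): Q after C ✓
(Q, D): Q after D ✓
(Q, G): Q after G ✓
(Q, J): Q after J ✓
(R, G): R after G ✓
(R, J): R after J ✓
Count: 16.

16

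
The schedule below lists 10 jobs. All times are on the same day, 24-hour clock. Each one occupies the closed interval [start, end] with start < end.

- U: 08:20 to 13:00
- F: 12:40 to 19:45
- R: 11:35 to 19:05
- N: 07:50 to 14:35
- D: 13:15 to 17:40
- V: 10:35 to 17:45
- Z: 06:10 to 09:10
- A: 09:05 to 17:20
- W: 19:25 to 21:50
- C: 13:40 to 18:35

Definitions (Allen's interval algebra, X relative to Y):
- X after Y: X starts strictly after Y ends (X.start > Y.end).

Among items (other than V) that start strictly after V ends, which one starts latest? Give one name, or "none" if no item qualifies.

Target V = [10:35, 17:45].
A [09:05, 17:20] → overlaps → excluded.
C [13:40, 18:35] → overlapped-by → excluded.
D [13:15, 17:40] → during → excluded.
F [12:40, 19:45] → overlapped-by → excluded.
N [07:50, 14:35] → overlaps → excluded.
R [11:35, 19:05] → overlapped-by → excluded.
U [08:20, 13:00] → overlaps → excluded.
W [19:25, 21:50] → after → candidate.
Z [06:10, 09:10] → before → excluded.
Among candidates, latest start is 19:25 → W.

W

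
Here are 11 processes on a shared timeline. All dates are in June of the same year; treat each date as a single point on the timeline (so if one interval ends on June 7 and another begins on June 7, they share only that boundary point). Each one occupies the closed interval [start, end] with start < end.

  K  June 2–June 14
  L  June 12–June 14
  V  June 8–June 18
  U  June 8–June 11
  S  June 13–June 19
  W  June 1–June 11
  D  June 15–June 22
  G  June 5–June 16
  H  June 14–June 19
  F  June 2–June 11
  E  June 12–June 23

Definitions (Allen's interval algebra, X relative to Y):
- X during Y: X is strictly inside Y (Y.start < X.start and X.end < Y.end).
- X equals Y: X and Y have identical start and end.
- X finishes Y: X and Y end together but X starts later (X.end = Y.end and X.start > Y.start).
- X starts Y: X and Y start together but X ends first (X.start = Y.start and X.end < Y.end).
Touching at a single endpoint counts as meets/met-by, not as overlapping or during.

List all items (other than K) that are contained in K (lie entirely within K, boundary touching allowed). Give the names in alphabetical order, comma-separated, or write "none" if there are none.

F, L, U

Target K = [June 2, June 14].
D [June 15, June 22] → after → no.
E [June 12, June 23] → overlapped-by → no.
F [June 2, June 11] → starts → yes.
G [June 5, June 16] → overlapped-by → no.
H [June 14, June 19] → met-by → no.
L [June 12, June 14] → finishes → yes.
S [June 13, June 19] → overlapped-by → no.
U [June 8, June 11] → during → yes.
V [June 8, June 18] → overlapped-by → no.
W [June 1, June 11] → overlaps → no.
Result: F, L, U.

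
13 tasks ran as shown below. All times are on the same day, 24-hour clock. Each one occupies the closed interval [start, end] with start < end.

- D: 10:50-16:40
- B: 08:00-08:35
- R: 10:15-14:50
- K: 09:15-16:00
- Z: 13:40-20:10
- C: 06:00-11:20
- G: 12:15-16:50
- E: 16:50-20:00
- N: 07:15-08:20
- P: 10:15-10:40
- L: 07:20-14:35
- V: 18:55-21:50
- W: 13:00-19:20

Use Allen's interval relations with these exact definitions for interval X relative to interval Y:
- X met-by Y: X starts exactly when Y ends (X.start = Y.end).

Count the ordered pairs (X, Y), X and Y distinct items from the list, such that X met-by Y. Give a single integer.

1

Checking all 156 ordered pairs for relation 'met-by'; matching pairs in alphabetical order:
(E, G): E met-by G ✓
Count: 1.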